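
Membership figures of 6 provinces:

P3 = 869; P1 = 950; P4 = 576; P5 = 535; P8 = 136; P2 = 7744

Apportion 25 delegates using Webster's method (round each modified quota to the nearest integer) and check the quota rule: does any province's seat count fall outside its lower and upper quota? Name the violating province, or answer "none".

Standard quotas: P3 2.010, P1 2.197, P4 1.332, P5 1.237, P8 0.315, P2 17.909.
Webster allocation: P3 2, P1 2, P4 1, P5 1, P8 0, P2 19.
P2 has quota 17.909 (lower 17, upper 18) but receives 19 — outside the quota interval.

P2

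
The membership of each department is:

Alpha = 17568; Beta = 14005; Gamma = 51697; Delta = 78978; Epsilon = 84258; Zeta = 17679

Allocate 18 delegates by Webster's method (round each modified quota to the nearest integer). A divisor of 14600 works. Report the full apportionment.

Alpha 1, Beta 1, Gamma 4, Delta 5, Epsilon 6, Zeta 1

With modified divisor 14600: modified quotas Alpha 1.203, Beta 0.959, Gamma 3.541, Delta 5.409, Epsilon 5.771, Zeta 1.211.
Rounding to the nearest integer: Alpha 1, Beta 1, Gamma 4, Delta 5, Epsilon 6, Zeta 1 (total 18).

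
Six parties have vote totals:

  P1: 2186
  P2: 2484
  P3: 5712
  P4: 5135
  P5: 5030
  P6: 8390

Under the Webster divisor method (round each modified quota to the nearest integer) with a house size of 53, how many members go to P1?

Standard divisor 28937/53 ≈ 545.981; standard quotas: P1 4.004, P2 4.550, P3 10.462, P4 9.405, P5 9.213, P6 15.367.
Rounding to the nearest integer gives 4, 5, 10, 9, 9, 15 = 52 seats, so the divisor must be adjusted.
With modified divisor 542.6: modified quotas P1 4.029, P2 4.578, P3 10.527, P4 9.464, P5 9.270, P6 15.463.
Rounding to the nearest integer: P1 4, P2 5, P3 11, P4 9, P5 9, P6 15 (total 53).
P1 receives 4.

4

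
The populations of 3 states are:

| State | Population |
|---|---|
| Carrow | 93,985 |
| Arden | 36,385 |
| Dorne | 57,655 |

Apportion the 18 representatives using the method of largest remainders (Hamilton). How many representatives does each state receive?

Standard divisor: 188025 ÷ 18 ≈ 10445.833.
Standard quotas: Carrow 8.9974, Arden 3.4832, Dorne 5.5194.
Lower quotas: Carrow 8, Arden 3, Dorne 5 (sum 16, leaving 2 seats).
Remainders in descending order: Carrow 0.9974, Dorne 0.5194, Arden 0.4832.
The surplus seats go to Carrow, Dorne.

Carrow=9, Arden=3, Dorne=6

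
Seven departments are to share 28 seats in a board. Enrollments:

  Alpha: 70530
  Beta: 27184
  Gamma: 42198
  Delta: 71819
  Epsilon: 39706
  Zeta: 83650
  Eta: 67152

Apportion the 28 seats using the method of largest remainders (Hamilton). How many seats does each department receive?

Alpha 5; Beta 2; Gamma 3; Delta 5; Epsilon 3; Zeta 6; Eta 4

The standard divisor is 402239/28 ≈ 14365.679.
Standard quotas: Alpha 4.9096, Beta 1.8923, Gamma 2.9374, Delta 4.9993, Epsilon 2.7639, Zeta 5.8229, Eta 4.6745.
Lower quotas: Alpha 4, Beta 1, Gamma 2, Delta 4, Epsilon 2, Zeta 5, Eta 4 (sum 22, leaving 6 seats).
Remainders in descending order: Delta 0.9993, Gamma 0.9374, Alpha 0.9096, Beta 0.8923, Zeta 0.8229, Epsilon 0.7639, Eta 0.6745.
The surplus seats go to Delta, Gamma, Alpha, Beta, Zeta, Epsilon.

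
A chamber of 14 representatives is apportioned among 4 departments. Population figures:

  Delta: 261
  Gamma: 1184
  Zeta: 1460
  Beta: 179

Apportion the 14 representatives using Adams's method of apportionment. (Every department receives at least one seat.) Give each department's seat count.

Delta 2, Gamma 5, Zeta 6, Beta 1

Standard divisor 3084/14 ≈ 220.286; standard quotas: Delta 1.185, Gamma 5.375, Zeta 6.628, Beta 0.813.
Rounding up gives 2, 6, 7, 1 = 16 seats, so the divisor must be adjusted.
With modified divisor 250: modified quotas Delta 1.044, Gamma 4.736, Zeta 5.840, Beta 0.716.
Rounding up: Delta 2, Gamma 5, Zeta 6, Beta 1 (total 14).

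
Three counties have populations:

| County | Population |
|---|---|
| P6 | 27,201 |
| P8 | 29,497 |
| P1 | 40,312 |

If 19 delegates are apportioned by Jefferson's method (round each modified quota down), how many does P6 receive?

Standard divisor 97010/19 ≈ 5105.789; standard quotas: P6 5.327, P8 5.777, P1 7.895.
Rounding down gives 5, 5, 7 = 17 seats, so the divisor must be adjusted.
With modified divisor 4700: modified quotas P6 5.787, P8 6.276, P1 8.577.
Rounding down: P6 5, P8 6, P1 8 (total 19).
P6 receives 5.

5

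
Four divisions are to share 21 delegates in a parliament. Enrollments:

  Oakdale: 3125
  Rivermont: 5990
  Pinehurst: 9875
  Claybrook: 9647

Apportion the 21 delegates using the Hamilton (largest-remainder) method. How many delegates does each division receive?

Oakdale 2, Rivermont 5, Pinehurst 7, Claybrook 7

Total 28637; standard divisor 28637/21 ≈ 1363.667.
Standard quotas: Oakdale 2.2916, Rivermont 4.3926, Pinehurst 7.2415, Claybrook 7.0743.
Lower quotas: Oakdale 2, Rivermont 4, Pinehurst 7, Claybrook 7 (sum 20, leaving 1 seat).
Remainders in descending order: Rivermont 0.3926, Oakdale 0.2916, Pinehurst 0.2415, Claybrook 0.0743.
The surplus seat goes to Rivermont.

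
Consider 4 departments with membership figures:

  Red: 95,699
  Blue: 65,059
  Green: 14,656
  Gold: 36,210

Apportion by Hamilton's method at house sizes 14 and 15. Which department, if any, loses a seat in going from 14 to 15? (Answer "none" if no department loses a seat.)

Gold

At 14 seats: Red 6, Blue 4, Green 1, Gold 3.
At 15 seats: Red 7, Blue 5, Green 1, Gold 2.
Gold drops from 3 to 2.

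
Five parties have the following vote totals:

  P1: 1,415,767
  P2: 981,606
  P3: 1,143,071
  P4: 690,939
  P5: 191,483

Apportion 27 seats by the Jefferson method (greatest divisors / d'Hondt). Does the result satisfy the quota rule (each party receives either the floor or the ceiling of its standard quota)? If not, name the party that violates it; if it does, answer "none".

Standard quotas: P1 8.643, P2 5.992, P3 6.978, P4 4.218, P5 1.169.
Jefferson allocation: P1 9, P2 6, P3 7, P4 4, P5 1.
Every allocation lies between the lower and upper quota.

none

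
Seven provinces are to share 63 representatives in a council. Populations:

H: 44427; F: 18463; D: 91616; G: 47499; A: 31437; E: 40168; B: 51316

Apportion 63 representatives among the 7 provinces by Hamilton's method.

H 9, F 3, D 18, G 9, A 6, E 8, B 10

Standard divisor: 324926 ÷ 63 ≈ 5157.556.
Standard quotas: H 8.6140, F 3.5798, D 17.7635, G 9.2096, A 6.0953, E 7.7882, B 9.9497.
Lower quotas: H 8, F 3, D 17, G 9, A 6, E 7, B 9 (sum 59, leaving 4 seats).
Remainders in descending order: B 0.9497, E 0.7882, D 0.7635, H 0.6140, F 0.5798, G 0.2096, A 0.0953.
The surplus seats go to B, E, D, H.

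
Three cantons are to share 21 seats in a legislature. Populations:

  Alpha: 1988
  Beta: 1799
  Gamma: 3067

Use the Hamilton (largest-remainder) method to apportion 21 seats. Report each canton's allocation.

Alpha 6, Beta 6, Gamma 9

The standard divisor is 6854/21 ≈ 326.381.
Standard quotas: Alpha 6.091, Beta 5.512, Gamma 9.397.
Lower quotas: Alpha 6, Beta 5, Gamma 9 (sum 20, leaving 1 seat).
Remainders in descending order: Beta 0.512, Gamma 0.397, Alpha 0.091.
The surplus seat goes to Beta.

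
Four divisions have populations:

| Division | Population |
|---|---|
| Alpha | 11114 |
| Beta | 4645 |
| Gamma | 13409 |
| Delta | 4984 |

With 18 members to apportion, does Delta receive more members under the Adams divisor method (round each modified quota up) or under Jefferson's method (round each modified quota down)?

Adams

Adams: Alpha 5, Beta 3, Gamma 7, Delta 3.
Jefferson: Alpha 6, Beta 2, Gamma 8, Delta 2.
Delta gets 3 under Adams and 2 under Jefferson.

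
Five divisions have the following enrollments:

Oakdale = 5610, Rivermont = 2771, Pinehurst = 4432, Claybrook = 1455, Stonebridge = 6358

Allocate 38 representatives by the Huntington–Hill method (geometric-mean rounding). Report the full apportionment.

Oakdale 10; Rivermont 5; Pinehurst 8; Claybrook 3; Stonebridge 12

With divisor 544: modified quotas Oakdale 10.312, Rivermont 5.094, Pinehurst 8.147, Claybrook 2.675, Stonebridge 11.688.
Geometric-mean thresholds: Oakdale √(10·11)=10.488, Rivermont √(5·6)=5.477, Pinehurst √(8·9)=8.485, Claybrook √(2·3)=2.449, Stonebridge √(11·12)=11.489.
Each quota rounded against its threshold gives Oakdale 10, Rivermont 5, Pinehurst 8, Claybrook 3, Stonebridge 12 (total 38).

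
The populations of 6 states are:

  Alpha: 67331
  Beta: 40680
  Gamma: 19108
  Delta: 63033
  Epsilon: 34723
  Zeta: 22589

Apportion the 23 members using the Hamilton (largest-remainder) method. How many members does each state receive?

Standard divisor: 247464 ÷ 23 ≈ 10759.304.
Standard quotas: Alpha 6.2579, Beta 3.7809, Gamma 1.7760, Delta 5.8585, Epsilon 3.2273, Zeta 2.0995.
Lower quotas: Alpha 6, Beta 3, Gamma 1, Delta 5, Epsilon 3, Zeta 2 (sum 20, leaving 3 seats).
Remainders in descending order: Delta 0.8585, Beta 0.7809, Gamma 0.7760, Alpha 0.2579, Epsilon 0.2273, Zeta 0.0995.
The surplus seats go to Delta, Beta, Gamma.

Alpha 6, Beta 4, Gamma 2, Delta 6, Epsilon 3, Zeta 2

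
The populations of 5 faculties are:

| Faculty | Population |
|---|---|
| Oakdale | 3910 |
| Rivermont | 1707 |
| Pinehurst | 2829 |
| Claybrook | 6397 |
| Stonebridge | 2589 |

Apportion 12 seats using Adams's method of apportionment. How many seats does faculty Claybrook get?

4

Standard divisor 17432/12 ≈ 1452.667; standard quotas: Oakdale 2.692, Rivermont 1.175, Pinehurst 1.947, Claybrook 4.404, Stonebridge 1.782.
Rounding up gives 3, 2, 2, 5, 2 = 14 seats, so the divisor must be adjusted.
With modified divisor 1800: modified quotas Oakdale 2.172, Rivermont 0.948, Pinehurst 1.572, Claybrook 3.554, Stonebridge 1.438.
Rounding up: Oakdale 3, Rivermont 1, Pinehurst 2, Claybrook 4, Stonebridge 2 (total 12).
Claybrook receives 4.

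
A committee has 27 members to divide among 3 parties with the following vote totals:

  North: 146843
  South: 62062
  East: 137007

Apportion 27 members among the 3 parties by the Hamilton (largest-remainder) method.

North 11, South 5, East 11

Total 345912; standard divisor 345912/27 ≈ 12811.556.
Standard quotas: North 11.4618, South 4.8442, East 10.6940.
Lower quotas: North 11, South 4, East 10 (sum 25, leaving 2 seats).
Remainders in descending order: South 0.8442, East 0.6940, North 0.4618.
Largest remainders: South, East receive the extra seats.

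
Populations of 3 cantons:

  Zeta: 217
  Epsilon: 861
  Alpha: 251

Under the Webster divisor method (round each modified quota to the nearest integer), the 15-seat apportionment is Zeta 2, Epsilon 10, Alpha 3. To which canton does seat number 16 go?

Zeta

Priority for the next seat is population ÷ (current seats + 0.5).
Priorities: Zeta 86.800, Epsilon 82.000, Alpha 71.714.
Highest priority: Zeta.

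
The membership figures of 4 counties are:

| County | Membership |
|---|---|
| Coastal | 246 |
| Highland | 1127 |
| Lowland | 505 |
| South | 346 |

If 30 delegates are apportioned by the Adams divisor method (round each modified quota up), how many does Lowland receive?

7

Standard divisor 2224/30 ≈ 74.133; standard quotas: Coastal 3.318, Highland 15.202, Lowland 6.812, South 4.667.
Rounding up gives 4, 16, 7, 5 = 32 seats, so the divisor must be adjusted.
With modified divisor 81: modified quotas Coastal 3.037, Highland 13.914, Lowland 6.235, South 4.272.
Rounding up: Coastal 4, Highland 14, Lowland 7, South 5 (total 30).
Lowland receives 7.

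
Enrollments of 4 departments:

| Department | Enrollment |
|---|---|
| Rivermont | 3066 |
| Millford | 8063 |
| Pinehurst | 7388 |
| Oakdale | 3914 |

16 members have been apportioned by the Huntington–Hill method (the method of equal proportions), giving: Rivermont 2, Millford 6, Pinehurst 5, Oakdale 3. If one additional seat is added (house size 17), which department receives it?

Pinehurst

Priority for the next seat is population ÷ (√(s·(s+1))).
Priorities: Rivermont 1251.689, Millford 1244.148, Pinehurst 1348.858, Oakdale 1129.874.
Highest priority: Pinehurst.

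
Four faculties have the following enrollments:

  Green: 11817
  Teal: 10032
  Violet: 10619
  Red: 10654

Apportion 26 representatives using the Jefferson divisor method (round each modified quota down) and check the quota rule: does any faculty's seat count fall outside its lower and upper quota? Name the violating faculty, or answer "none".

none

Standard quotas: Green 7.125, Teal 6.049, Violet 6.403, Red 6.424.
Jefferson allocation: Green 7, Teal 6, Violet 6, Red 7.
Every allocation lies between the lower and upper quota.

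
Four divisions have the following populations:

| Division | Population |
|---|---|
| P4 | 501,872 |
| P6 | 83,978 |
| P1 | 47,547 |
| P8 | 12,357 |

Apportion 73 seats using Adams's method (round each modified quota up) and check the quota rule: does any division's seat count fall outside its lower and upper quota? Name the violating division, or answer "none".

P4

Standard quotas: P4 56.735, P6 9.493, P1 5.375, P8 1.397.
Adams allocation: P4 55, P6 10, P1 6, P8 2.
P4 has quota 56.735 (lower 56, upper 57) but receives 55 — outside the quota interval.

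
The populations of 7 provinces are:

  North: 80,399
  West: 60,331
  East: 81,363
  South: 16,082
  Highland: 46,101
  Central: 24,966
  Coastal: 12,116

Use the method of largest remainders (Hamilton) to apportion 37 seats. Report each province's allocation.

Total 321358; standard divisor 321358/37 ≈ 8685.351.
Standard quotas: North 9.2569, West 6.9463, East 9.3678, South 1.8516, Highland 5.3079, Central 2.8745, Coastal 1.3950.
Lower quotas: North 9, West 6, East 9, South 1, Highland 5, Central 2, Coastal 1 (sum 33, leaving 4 seats).
Remainders in descending order: West 0.9463, Central 0.8745, South 0.8516, Coastal 0.3950, East 0.3678, Highland 0.3079, North 0.2569.
Largest remainders: West, Central, South, Coastal receive the extra seats.

North=9, West=7, East=9, South=2, Highland=5, Central=3, Coastal=2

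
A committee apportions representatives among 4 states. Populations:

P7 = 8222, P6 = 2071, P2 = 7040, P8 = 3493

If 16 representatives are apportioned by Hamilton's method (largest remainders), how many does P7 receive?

6

Total 20826; standard divisor 20826/16 ≈ 1301.625.
Standard quotas: P7 6.3167, P6 1.5911, P2 5.4086, P8 2.6836.
Lower quotas: P7 6, P6 1, P2 5, P8 2 (sum 14, leaving 2 seats).
Remainders in descending order: P8 0.6836, P6 0.5911, P2 0.4086, P7 0.3167.
The surplus seats go to P8, P6.
P7 receives 6.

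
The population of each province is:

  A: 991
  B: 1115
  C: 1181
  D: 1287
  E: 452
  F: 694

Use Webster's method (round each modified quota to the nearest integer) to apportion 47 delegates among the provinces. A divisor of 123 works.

With modified divisor 123: modified quotas A 8.057, B 9.065, C 9.602, D 10.463, E 3.675, F 5.642.
Rounding to the nearest integer: A 8, B 9, C 10, D 10, E 4, F 6 (total 47).

A: 8; B: 9; C: 10; D: 10; E: 4; F: 6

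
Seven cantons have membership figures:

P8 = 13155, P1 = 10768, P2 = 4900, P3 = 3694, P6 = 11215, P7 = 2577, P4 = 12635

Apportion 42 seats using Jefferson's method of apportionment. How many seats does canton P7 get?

Standard divisor 58944/42 ≈ 1403.429; standard quotas: P8 9.373, P1 7.673, P2 3.491, P3 2.632, P6 7.991, P7 1.836, P4 9.003.
Rounding down gives 9, 7, 3, 2, 7, 1, 9 = 38 seats, so the divisor must be adjusted.
With modified divisor 1271: modified quotas P8 10.350, P1 8.472, P2 3.855, P3 2.906, P6 8.824, P7 2.028, P4 9.941.
Rounding down: P8 10, P1 8, P2 3, P3 2, P6 8, P7 2, P4 9 (total 42).
P7 receives 2.

2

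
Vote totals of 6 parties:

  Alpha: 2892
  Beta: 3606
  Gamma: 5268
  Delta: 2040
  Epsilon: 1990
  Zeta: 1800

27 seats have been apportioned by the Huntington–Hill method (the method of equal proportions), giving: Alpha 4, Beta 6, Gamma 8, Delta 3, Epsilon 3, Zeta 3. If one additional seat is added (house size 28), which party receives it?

Priority for the next seat is population ÷ (√(s·(s+1))).
Priorities: Alpha 646.671, Beta 556.418, Gamma 620.840, Delta 588.897, Epsilon 574.464, Zeta 519.615.
Highest priority: Alpha.

Alpha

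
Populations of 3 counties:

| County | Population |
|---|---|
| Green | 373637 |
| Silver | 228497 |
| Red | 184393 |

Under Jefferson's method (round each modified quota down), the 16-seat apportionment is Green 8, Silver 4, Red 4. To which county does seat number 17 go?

Priority for the next seat is population ÷ (current seats + 1).
Priorities: Green 41515.222, Silver 45699.400, Red 36878.600.
Highest priority: Silver.

Silver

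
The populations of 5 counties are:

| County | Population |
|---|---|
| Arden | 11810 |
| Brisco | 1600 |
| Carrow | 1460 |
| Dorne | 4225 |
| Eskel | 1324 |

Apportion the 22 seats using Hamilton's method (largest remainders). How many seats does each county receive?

Arden 13, Brisco 2, Carrow 2, Dorne 4, Eskel 1

Standard divisor: 20419 ÷ 22 ≈ 928.136.
Standard quotas: Arden 12.7244, Brisco 1.7239, Carrow 1.5730, Dorne 4.5521, Eskel 1.4265.
Lower quotas: Arden 12, Brisco 1, Carrow 1, Dorne 4, Eskel 1 (sum 19, leaving 3 seats).
Remainders in descending order: Arden 0.7244, Brisco 0.7239, Carrow 0.5730, Dorne 0.5521, Eskel 0.4265.
Largest remainders: Arden, Brisco, Carrow receive the extra seats.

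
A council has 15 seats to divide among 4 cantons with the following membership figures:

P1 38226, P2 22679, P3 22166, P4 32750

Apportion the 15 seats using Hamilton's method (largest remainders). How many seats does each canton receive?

P1 5, P2 3, P3 3, P4 4

Total 115821; standard divisor 115821/15 ≈ 7721.4.
Standard quotas: P1 4.9507, P2 2.9372, P3 2.8707, P4 4.2415.
Lower quotas: P1 4, P2 2, P3 2, P4 4 (sum 12, leaving 3 seats).
Remainders in descending order: P1 0.9507, P2 0.9372, P3 0.8707, P4 0.2415.
Largest remainders: P1, P2, P3 receive the extra seats.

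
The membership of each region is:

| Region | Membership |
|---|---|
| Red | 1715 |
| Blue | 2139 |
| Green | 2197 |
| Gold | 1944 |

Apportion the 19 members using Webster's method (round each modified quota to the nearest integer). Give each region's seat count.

Red: 4, Blue: 5, Green: 5, Gold: 5

Standard divisor 7995/19 ≈ 420.789; standard quotas: Red 4.076, Blue 5.083, Green 5.221, Gold 4.620.
Rounding to the nearest integer gives Red 4, Blue 5, Green 5, Gold 5 — total 19, matching the house size, so no adjustment is needed.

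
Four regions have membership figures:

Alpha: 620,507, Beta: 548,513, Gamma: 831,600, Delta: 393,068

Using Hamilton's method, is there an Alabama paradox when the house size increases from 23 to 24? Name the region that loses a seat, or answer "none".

At 23 seats: Alpha 6, Beta 5, Gamma 8, Delta 4.
At 24 seats: Alpha 6, Beta 6, Gamma 8, Delta 4.
No region's allocation decreased.

none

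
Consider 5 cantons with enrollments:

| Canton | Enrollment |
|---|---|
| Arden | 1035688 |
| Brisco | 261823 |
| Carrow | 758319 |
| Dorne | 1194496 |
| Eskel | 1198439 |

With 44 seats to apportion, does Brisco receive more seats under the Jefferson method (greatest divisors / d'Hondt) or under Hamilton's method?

Hamilton

Jefferson: Arden 10, Brisco 2, Carrow 8, Dorne 12, Eskel 12.
Hamilton: Arden 10, Brisco 3, Carrow 7, Dorne 12, Eskel 12.
Brisco gets 2 under Jefferson and 3 under Hamilton.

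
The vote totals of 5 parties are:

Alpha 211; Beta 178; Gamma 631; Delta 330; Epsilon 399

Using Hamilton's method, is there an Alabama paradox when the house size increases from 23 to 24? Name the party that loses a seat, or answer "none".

Beta

At 23 seats: Alpha 3, Beta 3, Gamma 8, Delta 4, Epsilon 5.
At 24 seats: Alpha 3, Beta 2, Gamma 9, Delta 5, Epsilon 5.
Beta drops from 3 to 2.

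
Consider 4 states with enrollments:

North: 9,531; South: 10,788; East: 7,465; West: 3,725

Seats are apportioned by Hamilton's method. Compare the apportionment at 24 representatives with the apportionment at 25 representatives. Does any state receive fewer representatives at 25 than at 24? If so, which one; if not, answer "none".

At 24 seats: North 7, South 8, East 6, West 3.
At 25 seats: North 8, South 8, East 6, West 3.
No state's allocation decreased.

none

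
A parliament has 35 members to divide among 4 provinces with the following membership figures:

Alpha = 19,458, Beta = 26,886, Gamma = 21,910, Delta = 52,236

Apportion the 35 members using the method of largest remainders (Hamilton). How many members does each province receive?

Standard divisor: 120490 ÷ 35 ≈ 3442.571.
Standard quotas: Alpha 5.6522, Beta 7.8099, Gamma 6.3644, Delta 15.1735.
Lower quotas: Alpha 5, Beta 7, Gamma 6, Delta 15 (sum 33, leaving 2 seats).
Remainders in descending order: Beta 0.8099, Alpha 0.6522, Gamma 0.3644, Delta 0.1735.
Largest remainders: Beta, Alpha receive the extra seats.

Alpha 6; Beta 8; Gamma 6; Delta 15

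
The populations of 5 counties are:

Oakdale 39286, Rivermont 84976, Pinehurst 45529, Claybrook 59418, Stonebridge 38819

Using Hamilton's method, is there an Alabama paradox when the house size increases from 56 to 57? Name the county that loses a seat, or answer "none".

none

At 56 seats: Oakdale 8, Rivermont 18, Pinehurst 10, Claybrook 12, Stonebridge 8.
At 57 seats: Oakdale 8, Rivermont 18, Pinehurst 10, Claybrook 13, Stonebridge 8.
No county's allocation decreased.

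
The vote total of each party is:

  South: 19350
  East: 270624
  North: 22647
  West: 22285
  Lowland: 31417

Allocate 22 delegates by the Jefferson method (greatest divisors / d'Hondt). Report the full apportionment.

Standard divisor 366323/22 ≈ 16651.045; standard quotas: South 1.162, East 16.253, North 1.360, West 1.338, Lowland 1.887.
Rounding down gives 1, 16, 1, 1, 1 = 20 seats, so the divisor must be adjusted.
With modified divisor 15400: modified quotas South 1.256, East 17.573, North 1.471, West 1.447, Lowland 2.040.
Rounding down: South 1, East 17, North 1, West 1, Lowland 2 (total 22).

South: 1, East: 17, North: 1, West: 1, Lowland: 2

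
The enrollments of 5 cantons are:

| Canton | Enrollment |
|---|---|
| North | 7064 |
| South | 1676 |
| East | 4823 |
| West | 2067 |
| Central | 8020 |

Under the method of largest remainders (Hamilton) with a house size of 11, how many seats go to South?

1

Standard divisor: 23650 ÷ 11 = 2150.
Standard quotas: North 3.2856, South 0.7795, East 2.2433, West 0.9614, Central 3.7302.
Lower quotas: North 3, South 0, East 2, West 0, Central 3 (sum 8, leaving 3 seats).
Remainders in descending order: West 0.9614, South 0.7795, Central 0.7302, North 0.2856, East 0.2433.
Largest remainders: West, South, Central receive the extra seats.
South receives 1.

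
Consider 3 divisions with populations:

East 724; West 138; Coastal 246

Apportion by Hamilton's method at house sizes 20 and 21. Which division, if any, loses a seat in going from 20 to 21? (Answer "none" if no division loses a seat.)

West

At 20 seats: East 13, West 3, Coastal 4.
At 21 seats: East 14, West 2, Coastal 5.
West drops from 3 to 2.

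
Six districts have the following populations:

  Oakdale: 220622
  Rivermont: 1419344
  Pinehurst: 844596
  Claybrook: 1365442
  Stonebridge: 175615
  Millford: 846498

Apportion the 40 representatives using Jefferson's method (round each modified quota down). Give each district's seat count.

Standard divisor 4872117/40 ≈ 121802.925; standard quotas: Oakdale 1.811, Rivermont 11.653, Pinehurst 6.934, Claybrook 11.210, Stonebridge 1.442, Millford 6.950.
Rounding down gives 1, 11, 6, 11, 1, 6 = 36 seats, so the divisor must be adjusted.
With modified divisor 112000: modified quotas Oakdale 1.970, Rivermont 12.673, Pinehurst 7.541, Claybrook 12.191, Stonebridge 1.568, Millford 7.558.
Rounding down: Oakdale 1, Rivermont 12, Pinehurst 7, Claybrook 12, Stonebridge 1, Millford 7 (total 40).

Oakdale: 1, Rivermont: 12, Pinehurst: 7, Claybrook: 12, Stonebridge: 1, Millford: 7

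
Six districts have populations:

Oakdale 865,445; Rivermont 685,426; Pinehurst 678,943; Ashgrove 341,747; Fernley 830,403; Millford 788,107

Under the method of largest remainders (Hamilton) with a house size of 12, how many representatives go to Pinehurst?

The standard divisor is 4190071/12 ≈ 349172.583.
Standard quotas: Oakdale 2.4786, Rivermont 1.9630, Pinehurst 1.9444, Ashgrove 0.9787, Fernley 2.3782, Millford 2.2571.
Lower quotas: Oakdale 2, Rivermont 1, Pinehurst 1, Ashgrove 0, Fernley 2, Millford 2 (sum 8, leaving 4 seats).
Remainders in descending order: Ashgrove 0.9787, Rivermont 0.9630, Pinehurst 0.9444, Oakdale 0.4786, Fernley 0.3782, Millford 0.2571.
Largest remainders: Ashgrove, Rivermont, Pinehurst, Oakdale receive the extra seats.
Pinehurst receives 2.

2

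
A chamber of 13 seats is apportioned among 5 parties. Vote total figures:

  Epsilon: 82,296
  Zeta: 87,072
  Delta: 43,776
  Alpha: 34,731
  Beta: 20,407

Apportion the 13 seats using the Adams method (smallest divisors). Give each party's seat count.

Epsilon=4, Zeta=4, Delta=2, Alpha=2, Beta=1

Standard divisor 268282/13 ≈ 20637.077; standard quotas: Epsilon 3.988, Zeta 4.219, Delta 2.121, Alpha 1.683, Beta 0.989.
Rounding up gives 4, 5, 3, 2, 1 = 15 seats, so the divisor must be adjusted.
With modified divisor 24700: modified quotas Epsilon 3.332, Zeta 3.525, Delta 1.772, Alpha 1.406, Beta 0.826.
Rounding up: Epsilon 4, Zeta 4, Delta 2, Alpha 2, Beta 1 (total 13).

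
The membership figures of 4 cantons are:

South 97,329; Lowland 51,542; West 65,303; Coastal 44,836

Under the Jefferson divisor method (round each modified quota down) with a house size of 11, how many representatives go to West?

3

Standard divisor 259010/11 ≈ 23546.364; standard quotas: South 4.134, Lowland 2.189, West 2.773, Coastal 1.904.
Rounding down gives 4, 2, 2, 1 = 9 seats, so the divisor must be adjusted.
With modified divisor 20600: modified quotas South 4.725, Lowland 2.502, West 3.170, Coastal 2.177.
Rounding down: South 4, Lowland 2, West 3, Coastal 2 (total 11).
West receives 3.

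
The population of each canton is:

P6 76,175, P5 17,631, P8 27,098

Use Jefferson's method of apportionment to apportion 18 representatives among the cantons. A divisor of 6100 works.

With modified divisor 6100: modified quotas P6 12.488, P5 2.890, P8 4.442.
Rounding down: P6 12, P5 2, P8 4 (total 18).

P6 12, P5 2, P8 4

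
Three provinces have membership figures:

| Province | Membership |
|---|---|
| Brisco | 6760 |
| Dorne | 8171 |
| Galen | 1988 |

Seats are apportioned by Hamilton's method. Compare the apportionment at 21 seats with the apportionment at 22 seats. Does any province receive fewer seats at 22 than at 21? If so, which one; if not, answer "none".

Galen

At 21 seats: Brisco 8, Dorne 10, Galen 3.
At 22 seats: Brisco 9, Dorne 11, Galen 2.
Galen drops from 3 to 2.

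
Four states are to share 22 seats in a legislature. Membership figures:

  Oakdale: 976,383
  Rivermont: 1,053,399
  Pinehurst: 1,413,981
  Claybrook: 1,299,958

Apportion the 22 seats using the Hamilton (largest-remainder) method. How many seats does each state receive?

Oakdale: 4, Rivermont: 5, Pinehurst: 7, Claybrook: 6

Total 4743721; standard divisor 4743721/22 ≈ 215623.682.
Standard quotas: Oakdale 4.5282, Rivermont 4.8854, Pinehurst 6.5576, Claybrook 6.0288.
Lower quotas: Oakdale 4, Rivermont 4, Pinehurst 6, Claybrook 6 (sum 20, leaving 2 seats).
Remainders in descending order: Rivermont 0.8854, Pinehurst 0.5576, Oakdale 0.5282, Claybrook 0.0288.
The surplus seats go to Rivermont, Pinehurst.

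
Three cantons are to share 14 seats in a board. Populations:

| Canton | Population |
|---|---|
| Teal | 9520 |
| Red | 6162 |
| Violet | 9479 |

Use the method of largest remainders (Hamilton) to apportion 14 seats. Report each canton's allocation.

Total 25161; standard divisor 25161/14 ≈ 1797.214.
Standard quotas: Teal 5.2971, Red 3.4286, Violet 5.2743.
Lower quotas: Teal 5, Red 3, Violet 5 (sum 13, leaving 1 seat).
Remainders in descending order: Red 0.4286, Teal 0.2971, Violet 0.2743.
Largest remainder: Red receives the extra seat.

Teal=5, Red=4, Violet=5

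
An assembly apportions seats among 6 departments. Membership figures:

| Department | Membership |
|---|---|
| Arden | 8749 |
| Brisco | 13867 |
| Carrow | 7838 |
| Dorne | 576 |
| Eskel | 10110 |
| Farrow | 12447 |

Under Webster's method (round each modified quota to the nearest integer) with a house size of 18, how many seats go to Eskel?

3

Standard divisor 53587/18 ≈ 2977.056; standard quotas: Arden 2.939, Brisco 4.658, Carrow 2.633, Dorne 0.193, Eskel 3.396, Farrow 4.181.
Rounding to the nearest integer gives Arden 3, Brisco 5, Carrow 3, Dorne 0, Eskel 3, Farrow 4 — total 18, matching the house size, so no adjustment is needed.
Eskel receives 3.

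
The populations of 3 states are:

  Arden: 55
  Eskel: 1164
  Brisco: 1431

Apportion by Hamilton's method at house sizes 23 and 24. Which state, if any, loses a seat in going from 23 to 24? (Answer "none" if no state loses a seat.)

At 23 seats: Arden 1, Eskel 10, Brisco 12.
At 24 seats: Arden 0, Eskel 11, Brisco 13.
Arden drops from 1 to 0.

Arden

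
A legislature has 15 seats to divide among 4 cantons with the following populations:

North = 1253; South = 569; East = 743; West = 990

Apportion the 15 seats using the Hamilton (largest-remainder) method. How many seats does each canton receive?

North 5, South 3, East 3, West 4

Total 3555; standard divisor 3555/15 = 237.
Standard quotas: North 5.287, South 2.401, East 3.135, West 4.177.
Lower quotas: North 5, South 2, East 3, West 4 (sum 14, leaving 1 seat).
Remainders in descending order: South 0.401, North 0.287, West 0.177, East 0.135.
Largest remainder: South receives the extra seat.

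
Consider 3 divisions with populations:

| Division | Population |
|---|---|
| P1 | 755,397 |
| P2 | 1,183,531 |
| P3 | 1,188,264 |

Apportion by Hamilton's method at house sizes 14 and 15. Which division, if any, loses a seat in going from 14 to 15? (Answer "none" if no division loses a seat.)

P1

At 14 seats: P1 4, P2 5, P3 5.
At 15 seats: P1 3, P2 6, P3 6.
P1 drops from 4 to 3.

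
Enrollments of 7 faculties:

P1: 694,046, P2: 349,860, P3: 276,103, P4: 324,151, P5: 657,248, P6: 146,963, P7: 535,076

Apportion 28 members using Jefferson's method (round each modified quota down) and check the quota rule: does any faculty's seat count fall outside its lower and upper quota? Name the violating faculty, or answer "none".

none

Standard quotas: P1 6.514, P2 3.283, P3 2.591, P4 3.042, P5 6.168, P6 1.379, P7 5.022.
Jefferson allocation: P1 7, P2 3, P3 2, P4 3, P5 7, P6 1, P7 5.
Every allocation lies between the lower and upper quota.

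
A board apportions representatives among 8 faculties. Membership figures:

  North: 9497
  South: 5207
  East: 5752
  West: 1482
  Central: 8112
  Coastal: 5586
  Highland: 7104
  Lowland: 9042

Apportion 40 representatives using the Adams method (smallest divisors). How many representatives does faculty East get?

5

Standard divisor 51782/40 ≈ 1294.55; standard quotas: North 7.336, South 4.022, East 4.443, West 1.145, Central 6.266, Coastal 4.315, Highland 5.488, Lowland 6.985.
Rounding up gives 8, 5, 5, 2, 7, 5, 6, 7 = 45 seats, so the divisor must be adjusted.
With modified divisor 1430: modified quotas North 6.641, South 3.641, East 4.022, West 1.036, Central 5.673, Coastal 3.906, Highland 4.968, Lowland 6.323.
Rounding up: North 7, South 4, East 5, West 2, Central 6, Coastal 4, Highland 5, Lowland 7 (total 40).
East receives 5.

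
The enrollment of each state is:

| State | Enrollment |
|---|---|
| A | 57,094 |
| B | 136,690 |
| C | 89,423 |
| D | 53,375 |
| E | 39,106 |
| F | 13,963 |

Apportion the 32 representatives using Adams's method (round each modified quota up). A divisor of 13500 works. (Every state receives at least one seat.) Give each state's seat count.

With modified divisor 13500: modified quotas A 4.229, B 10.125, C 6.624, D 3.954, E 2.897, F 1.034.
Rounding up: A 5, B 11, C 7, D 4, E 3, F 2 (total 32).

A 5, B 11, C 7, D 4, E 3, F 2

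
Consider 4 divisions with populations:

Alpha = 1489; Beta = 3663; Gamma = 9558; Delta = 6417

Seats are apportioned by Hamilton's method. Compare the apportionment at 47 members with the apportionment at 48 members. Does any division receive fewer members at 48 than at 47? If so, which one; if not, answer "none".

At 47 seats: Alpha 4, Beta 8, Gamma 21, Delta 14.
At 48 seats: Alpha 3, Beta 8, Gamma 22, Delta 15.
Alpha drops from 4 to 3.

Alpha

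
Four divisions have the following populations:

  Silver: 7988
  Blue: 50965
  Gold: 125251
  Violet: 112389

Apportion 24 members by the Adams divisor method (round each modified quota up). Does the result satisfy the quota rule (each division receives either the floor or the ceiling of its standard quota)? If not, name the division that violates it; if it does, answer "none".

none

Standard quotas: Silver 0.646, Blue 4.124, Gold 10.135, Violet 9.094.
Adams allocation: Silver 1, Blue 4, Gold 10, Violet 9.
Every allocation lies between the lower and upper quota.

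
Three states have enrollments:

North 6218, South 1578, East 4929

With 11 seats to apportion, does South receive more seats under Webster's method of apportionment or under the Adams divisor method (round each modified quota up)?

Adams

Webster: North 6, South 1, East 4.
Adams: North 5, South 2, East 4.
South gets 1 under Webster and 2 under Adams.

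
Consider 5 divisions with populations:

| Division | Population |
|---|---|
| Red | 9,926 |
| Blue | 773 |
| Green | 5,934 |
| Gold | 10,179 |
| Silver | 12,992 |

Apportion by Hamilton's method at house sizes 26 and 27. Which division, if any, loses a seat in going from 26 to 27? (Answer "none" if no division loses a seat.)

At 26 seats: Red 6, Blue 1, Green 4, Gold 7, Silver 8.
At 27 seats: Red 7, Blue 0, Green 4, Gold 7, Silver 9.
Blue drops from 1 to 0.

Blue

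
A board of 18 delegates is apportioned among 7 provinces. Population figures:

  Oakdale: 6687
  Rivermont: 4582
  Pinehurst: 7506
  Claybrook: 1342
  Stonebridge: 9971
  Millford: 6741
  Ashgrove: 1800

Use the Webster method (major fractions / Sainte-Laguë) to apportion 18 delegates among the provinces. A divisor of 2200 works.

With modified divisor 2200: modified quotas Oakdale 3.040, Rivermont 2.083, Pinehurst 3.412, Claybrook 0.610, Stonebridge 4.532, Millford 3.064, Ashgrove 0.818.
Rounding to the nearest integer: Oakdale 3, Rivermont 2, Pinehurst 3, Claybrook 1, Stonebridge 5, Millford 3, Ashgrove 1 (total 18).

Oakdale 3, Rivermont 2, Pinehurst 3, Claybrook 1, Stonebridge 5, Millford 3, Ashgrove 1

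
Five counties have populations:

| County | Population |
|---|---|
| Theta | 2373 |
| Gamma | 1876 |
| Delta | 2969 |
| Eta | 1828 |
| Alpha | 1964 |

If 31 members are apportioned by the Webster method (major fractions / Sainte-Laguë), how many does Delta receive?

Standard divisor 11010/31 ≈ 355.161; standard quotas: Theta 6.681, Gamma 5.282, Delta 8.360, Eta 5.147, Alpha 5.530.
Rounding to the nearest integer gives Theta 7, Gamma 5, Delta 8, Eta 5, Alpha 6 — total 31, matching the house size, so no adjustment is needed.
Delta receives 8.

8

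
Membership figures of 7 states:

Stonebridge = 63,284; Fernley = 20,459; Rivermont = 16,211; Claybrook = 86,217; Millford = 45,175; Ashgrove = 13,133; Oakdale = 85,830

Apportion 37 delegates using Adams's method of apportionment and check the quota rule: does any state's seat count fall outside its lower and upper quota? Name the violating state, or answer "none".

Standard quotas: Stonebridge 7.089, Fernley 2.292, Rivermont 1.816, Claybrook 9.658, Millford 5.060, Ashgrove 1.471, Oakdale 9.614.
Adams allocation: Stonebridge 7, Fernley 3, Rivermont 2, Claybrook 9, Millford 5, Ashgrove 2, Oakdale 9.
Every allocation lies between the lower and upper quota.

none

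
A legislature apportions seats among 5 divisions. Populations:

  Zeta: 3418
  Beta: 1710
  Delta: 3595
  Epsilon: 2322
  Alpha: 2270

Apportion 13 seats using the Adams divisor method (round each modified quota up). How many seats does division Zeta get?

3

Standard divisor 13315/13 ≈ 1024.231; standard quotas: Zeta 3.337, Beta 1.670, Delta 3.510, Epsilon 2.267, Alpha 2.216.
Rounding up gives 4, 2, 4, 3, 3 = 16 seats, so the divisor must be adjusted.
With modified divisor 1180: modified quotas Zeta 2.897, Beta 1.449, Delta 3.047, Epsilon 1.968, Alpha 1.924.
Rounding up: Zeta 3, Beta 2, Delta 4, Epsilon 2, Alpha 2 (total 13).
Zeta receives 3.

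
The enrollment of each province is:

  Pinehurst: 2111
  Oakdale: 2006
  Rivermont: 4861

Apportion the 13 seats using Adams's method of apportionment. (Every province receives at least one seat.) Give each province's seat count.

Standard divisor 8978/13 ≈ 690.615; standard quotas: Pinehurst 3.057, Oakdale 2.905, Rivermont 7.039.
Rounding up gives 4, 3, 8 = 15 seats, so the divisor must be adjusted.
With modified divisor 800: modified quotas Pinehurst 2.639, Oakdale 2.507, Rivermont 6.076.
Rounding up: Pinehurst 3, Oakdale 3, Rivermont 7 (total 13).

Pinehurst=3; Oakdale=3; Rivermont=7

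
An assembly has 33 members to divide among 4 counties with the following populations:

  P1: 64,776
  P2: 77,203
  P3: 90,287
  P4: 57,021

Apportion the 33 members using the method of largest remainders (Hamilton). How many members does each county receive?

P1 7, P2 9, P3 10, P4 7

Standard divisor: 289287 ÷ 33 ≈ 8766.273.
Standard quotas: P1 7.3892, P2 8.8068, P3 10.2994, P4 6.5046.
Lower quotas: P1 7, P2 8, P3 10, P4 6 (sum 31, leaving 2 seats).
Remainders in descending order: P2 0.8068, P4 0.5046, P1 0.3892, P3 0.2994.
The surplus seats go to P2, P4.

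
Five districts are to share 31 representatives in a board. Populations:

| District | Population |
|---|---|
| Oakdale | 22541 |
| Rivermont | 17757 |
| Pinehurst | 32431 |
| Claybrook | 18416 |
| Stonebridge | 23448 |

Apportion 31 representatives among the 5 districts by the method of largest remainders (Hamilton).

Oakdale=6, Rivermont=5, Pinehurst=9, Claybrook=5, Stonebridge=6

The standard divisor is 114593/31 ≈ 3696.548.
Standard quotas: Oakdale 6.0979, Rivermont 4.8037, Pinehurst 8.7733, Claybrook 4.9819, Stonebridge 6.3432.
Lower quotas: Oakdale 6, Rivermont 4, Pinehurst 8, Claybrook 4, Stonebridge 6 (sum 28, leaving 3 seats).
Remainders in descending order: Claybrook 0.9819, Rivermont 0.8037, Pinehurst 0.7733, Stonebridge 0.3432, Oakdale 0.0979.
Largest remainders: Claybrook, Rivermont, Pinehurst receive the extra seats.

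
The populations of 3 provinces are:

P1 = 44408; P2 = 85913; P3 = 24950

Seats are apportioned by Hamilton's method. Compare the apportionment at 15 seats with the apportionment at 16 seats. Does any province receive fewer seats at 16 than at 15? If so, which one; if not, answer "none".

At 15 seats: P1 4, P2 8, P3 3.
At 16 seats: P1 5, P2 9, P3 2.
P3 drops from 3 to 2.

P3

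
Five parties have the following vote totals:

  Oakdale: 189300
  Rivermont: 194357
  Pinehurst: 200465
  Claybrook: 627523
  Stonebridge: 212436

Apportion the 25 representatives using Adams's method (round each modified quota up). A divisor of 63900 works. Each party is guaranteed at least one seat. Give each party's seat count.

With modified divisor 63900: modified quotas Oakdale 2.962, Rivermont 3.042, Pinehurst 3.137, Claybrook 9.820, Stonebridge 3.325.
Rounding up: Oakdale 3, Rivermont 4, Pinehurst 4, Claybrook 10, Stonebridge 4 (total 25).

Oakdale: 3, Rivermont: 4, Pinehurst: 4, Claybrook: 10, Stonebridge: 4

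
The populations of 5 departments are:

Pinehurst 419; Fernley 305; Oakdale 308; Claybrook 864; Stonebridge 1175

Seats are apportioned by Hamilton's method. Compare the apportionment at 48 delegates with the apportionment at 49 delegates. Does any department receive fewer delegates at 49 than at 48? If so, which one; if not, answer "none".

Pinehurst

At 48 seats: Pinehurst 7, Fernley 5, Oakdale 5, Claybrook 13, Stonebridge 18.
At 49 seats: Pinehurst 6, Fernley 5, Oakdale 5, Claybrook 14, Stonebridge 19.
Pinehurst drops from 7 to 6.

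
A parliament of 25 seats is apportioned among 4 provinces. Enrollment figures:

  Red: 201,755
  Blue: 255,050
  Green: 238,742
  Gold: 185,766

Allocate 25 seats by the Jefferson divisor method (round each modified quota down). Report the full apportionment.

Red 6; Blue 7; Green 7; Gold 5

Standard divisor 881313/25 ≈ 35252.52; standard quotas: Red 5.723, Blue 7.235, Green 6.772, Gold 5.270.
Rounding down gives 5, 7, 6, 5 = 23 seats, so the divisor must be adjusted.
With modified divisor 32800: modified quotas Red 6.151, Blue 7.776, Green 7.279, Gold 5.664.
Rounding down: Red 6, Blue 7, Green 7, Gold 5 (total 25).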